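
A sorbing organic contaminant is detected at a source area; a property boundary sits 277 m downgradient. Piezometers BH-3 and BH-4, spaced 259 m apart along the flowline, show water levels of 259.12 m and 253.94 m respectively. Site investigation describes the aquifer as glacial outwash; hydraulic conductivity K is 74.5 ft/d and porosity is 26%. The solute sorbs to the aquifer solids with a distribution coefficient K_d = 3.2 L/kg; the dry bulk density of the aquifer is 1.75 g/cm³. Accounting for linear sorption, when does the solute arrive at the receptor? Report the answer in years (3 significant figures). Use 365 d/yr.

9.79 years

Hydraulic gradient i = (259.12 − 253.94) / 259 = 5.18 / 259 = 0.02000
K = 74.5 ft/d × 0.3048 = 22.71 m/d
Darcy flux q = K·i = 22.71 × 0.02000 = 0.4542 m/d
Average linear velocity = 0.4542 / 0.26 = 1.747 m/d
Retardation R = 1 + ρ_b·K_d/n = 1 + 1.75×3.2/0.26 = 22.54
Contaminant velocity v_c = v/R = 1.747/22.54 = 0.07750 m/d
t = L/v_c = 277/0.07750 = 3574 d
   = 3574/365 = 9.79 yr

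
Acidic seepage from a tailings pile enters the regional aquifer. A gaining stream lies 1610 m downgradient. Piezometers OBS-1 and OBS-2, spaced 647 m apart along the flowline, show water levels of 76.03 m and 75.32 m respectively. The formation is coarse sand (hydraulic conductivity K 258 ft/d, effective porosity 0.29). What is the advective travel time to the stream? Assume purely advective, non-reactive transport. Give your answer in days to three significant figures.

Hydraulic gradient i = (76.03 − 75.32) / 647 = 0.71 / 647 = 0.001097
K = 258 ft/d × 0.3048 = 78.64 m/d
q = Ki = 78.64 × 0.001097 = 0.08630 m/d
Seepage velocity v = q / n = 0.08630 / 0.29 = 0.2976 m/d
t = L / v = 1610 / 0.2976 = 5410 d

5410 days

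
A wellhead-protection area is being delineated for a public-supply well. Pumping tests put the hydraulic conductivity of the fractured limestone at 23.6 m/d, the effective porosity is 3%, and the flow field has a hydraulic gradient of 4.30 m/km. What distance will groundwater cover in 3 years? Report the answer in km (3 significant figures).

3.70 km

Specific discharge q = 23.6 × 0.0043 = 0.1015 m/d
Seepage velocity v = q / n = 0.1015 / 0.03 = 3.383 m/d
T = 3 yr × 365 = 1095 d
L = v × T = 3.383 × 1095 = 3704 m
   = 3.70 km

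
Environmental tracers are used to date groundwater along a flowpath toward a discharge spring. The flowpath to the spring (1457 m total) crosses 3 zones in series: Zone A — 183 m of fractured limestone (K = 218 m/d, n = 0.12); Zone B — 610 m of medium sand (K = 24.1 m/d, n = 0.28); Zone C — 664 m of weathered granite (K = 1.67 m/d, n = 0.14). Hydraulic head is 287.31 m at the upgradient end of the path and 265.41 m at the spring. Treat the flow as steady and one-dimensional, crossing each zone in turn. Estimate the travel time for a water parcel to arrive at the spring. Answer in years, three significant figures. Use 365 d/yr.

Total head drop ΔH = 287.31 − 265.41 = 21.90 m
Steady 1-D flow in series ⇒ the Darcy flux q is identical in every zone and the zone head losses add (resistances L/K in series).
Σ(L/K) = 183/218 + 610/24.1 + 664/1.67 = 0.8394 + 25.31 + 397.6 = 423.8 d
q = ΔH / Σ(L/K) = 21.90 / 423.8 = 0.05168 m/d (same in every zone)
Zone A: v = q/n = 0.05168/0.12 = 0.4307 m/d → t_A = 183/0.4307 = 424.9 d
Zone B: v = q/n = 0.05168/0.28 = 0.1846 m/d → t_B = 610/0.1846 = 3305 d
Zone C: v = q/n = 0.05168/0.14 = 0.3691 m/d → t_C = 664/0.3691 = 1799 d
Total t = 424.9 + 3305 + 1799 = 5529 d
   = 5529 / 365 = 15.1 yr

15.1 years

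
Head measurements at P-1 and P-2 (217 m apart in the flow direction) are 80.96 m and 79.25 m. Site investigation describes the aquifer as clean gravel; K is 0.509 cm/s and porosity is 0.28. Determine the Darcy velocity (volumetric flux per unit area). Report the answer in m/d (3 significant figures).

Hydraulic gradient i = (80.96 − 79.25) / 217 = 1.71 / 217 = 0.007880
K = 0.509 cm/s × 864 = 439.8 m/d
Darcy flux q = K·i = 439.8 × 0.007880 = 3.466 m/d

3.47 m/d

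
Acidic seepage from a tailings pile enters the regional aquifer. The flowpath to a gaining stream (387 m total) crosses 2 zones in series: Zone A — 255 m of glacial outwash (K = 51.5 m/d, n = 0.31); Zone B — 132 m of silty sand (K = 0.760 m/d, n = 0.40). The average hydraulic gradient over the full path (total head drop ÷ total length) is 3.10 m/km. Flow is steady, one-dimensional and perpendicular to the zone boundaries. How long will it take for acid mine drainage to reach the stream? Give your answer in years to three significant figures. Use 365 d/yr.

Continuity: the same q passes through each zone, so ΔH = q·Σ(L_j/K_j) — the zones act as resistances in series.
Σ(L/K) = 255/51.5 + 132/0.760 = 4.951 + 173.7 = 178.6 d
K_eq = L_total / Σ(L/K) = 387 / 178.6 = 2.166 m/d
q = K_eq · i = 2.166 × 0.0031 = 0.006716 m/d (same in every zone)
Zone A: v = q/n = 0.006716/0.31 = 0.02166 m/d → t_A = 255/0.02166 = 11770 d
Zone B: v = q/n = 0.006716/0.40 = 0.01679 m/d → t_B = 132/0.01679 = 7862 d
Total t = 11770 + 7862 = 19630 d
   = 19630 / 365 = 53.8 yr

53.8 years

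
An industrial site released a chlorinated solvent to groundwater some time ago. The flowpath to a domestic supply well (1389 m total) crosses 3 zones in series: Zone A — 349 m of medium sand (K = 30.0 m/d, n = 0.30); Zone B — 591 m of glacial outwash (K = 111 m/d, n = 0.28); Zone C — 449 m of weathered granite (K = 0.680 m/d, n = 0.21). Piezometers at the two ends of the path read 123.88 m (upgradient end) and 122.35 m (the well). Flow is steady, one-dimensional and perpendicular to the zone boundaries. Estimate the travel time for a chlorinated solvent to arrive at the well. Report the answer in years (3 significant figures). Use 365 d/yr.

Total head drop ΔH = 123.88 − 122.35 = 1.53 m
Continuity: the same q passes through each zone, so ΔH = q·Σ(L_j/K_j) — the zones act as resistances in series.
Σ(L/K) = 349/30.0 + 591/111 + 449/0.680 = 11.63 + 5.324 + 660.3 = 677.3 d
q = ΔH / Σ(L/K) = 1.53 / 677.3 = 0.002259 m/d (same in every zone)
Zone A: v = q/n = 0.002259/0.30 = 0.007530 m/d → t_A = 349/0.007530 = 46350 d
Zone B: v = q/n = 0.002259/0.28 = 0.008068 m/d → t_B = 591/0.008068 = 73250 d
Zone C: v = q/n = 0.002259/0.21 = 0.01076 m/d → t_C = 449/0.01076 = 41740 d
Total t = 46350 + 73250 + 41740 = 161300 d
   = 161300 / 365 = 442 yr

442 years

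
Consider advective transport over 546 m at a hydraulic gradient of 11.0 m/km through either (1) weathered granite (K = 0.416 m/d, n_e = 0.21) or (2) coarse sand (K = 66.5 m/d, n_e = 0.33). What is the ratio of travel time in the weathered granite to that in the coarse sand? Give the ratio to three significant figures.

Unit 1 (weathered granite): v = 0.416×0.011/0.21 = 0.02179 m/d, t = 546/0.02179 = 25060 d
Unit 2 (coarse sand): v = 66.5×0.011/0.33 = 2.217 m/d, t = 546/2.217 = 246.3 d
t(weathered granite) / t(coarse sand) = 25060/246.3 = 102

102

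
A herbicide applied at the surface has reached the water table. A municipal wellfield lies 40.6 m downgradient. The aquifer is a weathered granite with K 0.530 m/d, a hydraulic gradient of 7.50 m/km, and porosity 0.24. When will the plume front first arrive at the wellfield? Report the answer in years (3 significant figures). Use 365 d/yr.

6.72 years

Specific discharge q = 0.530 × 0.0075 = 0.003975 m/d
v_s = q/n_e = 0.003975/0.24 = 0.01656 m/d
t = L / v = 40.6 / 0.01656 = 2451 d
   = 2451 / 365 = 6.72 yr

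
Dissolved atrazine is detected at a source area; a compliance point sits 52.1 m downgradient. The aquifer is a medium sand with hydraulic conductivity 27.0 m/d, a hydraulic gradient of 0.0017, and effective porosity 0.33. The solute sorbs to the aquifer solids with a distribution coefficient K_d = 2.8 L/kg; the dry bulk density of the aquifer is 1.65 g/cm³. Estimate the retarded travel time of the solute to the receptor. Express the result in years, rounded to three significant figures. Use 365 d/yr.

q = Ki = 27.0 × 0.0017 = 0.04590 m/d
v = Ki/n = 27.0·0.0017/0.33 = 0.1391 m/d
Retardation R = 1 + ρ_b·K_d/n = 1 + 1.65×2.8/0.33 = 15.00
Contaminant velocity v_c = v/R = 0.1391/15.00 = 0.009273 m/d
t = L/v_c = 52.1/0.009273 = 5619 d
   = 5619/365 = 15.4 yr

15.4 years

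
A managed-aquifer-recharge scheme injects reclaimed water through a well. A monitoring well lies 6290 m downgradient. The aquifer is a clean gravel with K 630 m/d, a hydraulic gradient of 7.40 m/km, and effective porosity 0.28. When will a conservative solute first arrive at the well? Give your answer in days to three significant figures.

378 days

q = Ki = 630 × 0.0074 = 4.662 m/d
v = Ki/n = 630·0.0074/0.28 = 16.65 m/d
t = L / v = 6290 / 16.65 = 377.8 d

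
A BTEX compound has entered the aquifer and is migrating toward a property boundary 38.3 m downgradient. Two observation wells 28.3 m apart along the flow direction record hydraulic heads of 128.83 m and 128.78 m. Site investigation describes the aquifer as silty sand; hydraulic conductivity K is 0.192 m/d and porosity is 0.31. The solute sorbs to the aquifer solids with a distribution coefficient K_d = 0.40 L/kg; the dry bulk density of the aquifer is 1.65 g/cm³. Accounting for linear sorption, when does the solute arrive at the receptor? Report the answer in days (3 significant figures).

110000 days

Hydraulic gradient i = (128.83 − 128.78) / 28.3 = 0.05 / 28.3 = 0.001767
q = Ki = 0.192 × 0.001767 = 3.392e-4 m/d
Seepage velocity v = q / n = 3.392e-4 / 0.31 = 0.001094 m/d
Retardation R = 1 + ρ_b·K_d/n = 1 + 1.65×0.40/0.31 = 3.129
Contaminant velocity v_c = v/R = 0.001094/3.129 = 3.497e-4 m/d
t = L/v_c = 38.3/3.497e-4 = 109500 d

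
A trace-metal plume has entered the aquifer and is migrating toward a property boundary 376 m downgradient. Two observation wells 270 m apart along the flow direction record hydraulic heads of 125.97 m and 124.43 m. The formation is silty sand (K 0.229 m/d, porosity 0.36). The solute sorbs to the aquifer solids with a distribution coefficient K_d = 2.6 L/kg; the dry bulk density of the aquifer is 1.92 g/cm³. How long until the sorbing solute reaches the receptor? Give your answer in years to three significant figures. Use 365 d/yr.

4220 years

Hydraulic gradient i = (125.97 − 124.43) / 270 = 1.54 / 270 = 0.005704
Specific discharge q = 0.229 × 0.005704 = 0.001306 m/d
v_s = q/n_e = 0.001306/0.36 = 0.003628 m/d
Retardation R = 1 + ρ_b·K_d/n = 1 + 1.92×2.6/0.36 = 14.87
Contaminant velocity v_c = v/R = 0.003628/14.87 = 2.440e-4 m/d
t = L/v_c = 376/2.440e-4 = 1.541e6 d
   = 1.541e6/365 = 4220 yr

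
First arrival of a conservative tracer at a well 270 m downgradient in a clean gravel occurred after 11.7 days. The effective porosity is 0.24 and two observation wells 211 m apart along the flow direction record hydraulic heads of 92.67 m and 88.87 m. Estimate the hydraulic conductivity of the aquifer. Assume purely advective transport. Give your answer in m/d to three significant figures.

308 m/d

Hydraulic gradient i = (92.67 − 88.87) / 211 = 3.80 / 211 = 0.01801
v = L / t = 270 / 11.7 = 23.08 m/d
K = v · n / i = 23.08 × 0.24 / 0.01801 = 308 m/d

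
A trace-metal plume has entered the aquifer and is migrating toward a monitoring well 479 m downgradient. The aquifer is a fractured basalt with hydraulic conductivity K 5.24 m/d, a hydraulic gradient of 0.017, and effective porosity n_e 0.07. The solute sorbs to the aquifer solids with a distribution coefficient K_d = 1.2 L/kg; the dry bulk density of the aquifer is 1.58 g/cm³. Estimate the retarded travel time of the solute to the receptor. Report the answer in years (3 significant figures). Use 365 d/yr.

Specific discharge q = 5.24 × 0.017 = 0.08908 m/d
v = Ki/n = 5.24·0.017/0.07 = 1.273 m/d
Retardation R = 1 + ρ_b·K_d/n = 1 + 1.58×1.2/0.07 = 28.09
Contaminant velocity v_c = v/R = 1.273/28.09 = 0.04531 m/d
t = L/v_c = 479/0.04531 = 10570 d
   = 10570/365 = 29.0 yr

29.0 years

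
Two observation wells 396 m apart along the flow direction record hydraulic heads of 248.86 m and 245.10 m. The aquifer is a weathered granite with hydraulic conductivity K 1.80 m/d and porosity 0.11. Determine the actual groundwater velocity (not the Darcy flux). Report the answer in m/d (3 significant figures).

Hydraulic gradient i = (248.86 − 245.10) / 396 = 3.76 / 396 = 0.009495
Darcy flux q = K·i = 1.80 × 0.009495 = 0.01709 m/d
Average linear velocity = 0.01709 / 0.11 = 0.1554 m/d

0.155 m/d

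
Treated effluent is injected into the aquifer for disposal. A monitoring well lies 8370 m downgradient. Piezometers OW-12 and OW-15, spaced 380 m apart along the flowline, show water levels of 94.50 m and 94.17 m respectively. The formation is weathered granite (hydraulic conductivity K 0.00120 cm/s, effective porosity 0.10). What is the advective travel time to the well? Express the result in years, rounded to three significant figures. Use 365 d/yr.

2550 years

Hydraulic gradient i = (94.50 − 94.17) / 380 = 0.33 / 380 = 8.684e-4
K = 0.00120 cm/s × 864 = 1.037 m/d
q = Ki = 1.037 × 8.684e-4 = 9.004e-4 m/d
v_s = q/n_e = 9.004e-4/0.10 = 0.009004 m/d
t = L / v = 8370 / 0.009004 = 929600 d
   = 929600 / 365 = 2550 yr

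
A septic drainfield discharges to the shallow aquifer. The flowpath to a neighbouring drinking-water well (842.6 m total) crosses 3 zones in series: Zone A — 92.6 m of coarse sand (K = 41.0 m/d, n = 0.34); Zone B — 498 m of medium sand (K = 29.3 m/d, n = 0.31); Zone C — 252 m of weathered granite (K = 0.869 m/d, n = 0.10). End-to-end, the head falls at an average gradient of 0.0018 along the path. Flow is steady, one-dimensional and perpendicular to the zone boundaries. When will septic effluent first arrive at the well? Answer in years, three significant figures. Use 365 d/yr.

Continuity: the same q passes through each zone, so ΔH = q·Σ(L_j/K_j) — the zones act as resistances in series.
Σ(L/K) = 92.6/41.0 + 498/29.3 + 252/0.869 = 2.259 + 17.00 + 290.0 = 309.2 d
K_eq = L_total / Σ(L/K) = 842.6 / 309.2 = 2.725 m/d
q = K_eq · i = 2.725 × 0.0018 = 0.004904 m/d (same in every zone)
Zone A: v = q/n = 0.004904/0.34 = 0.01442 m/d → t_A = 92.6/0.01442 = 6419 d
Zone B: v = q/n = 0.004904/0.31 = 0.01582 m/d → t_B = 498/0.01582 = 31480 d
Zone C: v = q/n = 0.004904/0.10 = 0.04904 m/d → t_C = 252/0.04904 = 5138 d
Total t = 6419 + 31480 + 5138 = 43030 d
   = 43030 / 365 = 118 yr

118 years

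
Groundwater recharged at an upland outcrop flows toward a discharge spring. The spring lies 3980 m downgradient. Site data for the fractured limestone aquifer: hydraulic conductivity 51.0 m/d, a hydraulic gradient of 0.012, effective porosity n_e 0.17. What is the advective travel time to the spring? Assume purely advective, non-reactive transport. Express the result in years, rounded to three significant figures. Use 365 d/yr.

3.03 years

q = Ki = 51.0 × 0.012 = 0.6120 m/d
v_s = q/n_e = 0.6120/0.17 = 3.600 m/d
t = L / v = 3980 / 3.600 = 1106 d
   = 1106 / 365 = 3.03 yr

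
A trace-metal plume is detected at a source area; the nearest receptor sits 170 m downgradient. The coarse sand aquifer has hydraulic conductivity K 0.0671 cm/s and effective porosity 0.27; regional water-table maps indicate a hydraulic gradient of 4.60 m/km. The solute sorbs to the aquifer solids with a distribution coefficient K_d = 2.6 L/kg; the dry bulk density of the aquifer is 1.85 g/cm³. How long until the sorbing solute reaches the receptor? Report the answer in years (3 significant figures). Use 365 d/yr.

K = 0.0671 cm/s × 864 = 57.97 m/d
Specific discharge q = 57.97 × 0.0046 = 0.2667 m/d
Average linear velocity = 0.2667 / 0.27 = 0.9877 m/d
Retardation R = 1 + ρ_b·K_d/n = 1 + 1.85×2.6/0.27 = 18.81
Contaminant velocity v_c = v/R = 0.9877/18.81 = 0.05250 m/d
t = L/v_c = 170/0.05250 = 3238 d
   = 3238/365 = 8.87 yr

8.87 years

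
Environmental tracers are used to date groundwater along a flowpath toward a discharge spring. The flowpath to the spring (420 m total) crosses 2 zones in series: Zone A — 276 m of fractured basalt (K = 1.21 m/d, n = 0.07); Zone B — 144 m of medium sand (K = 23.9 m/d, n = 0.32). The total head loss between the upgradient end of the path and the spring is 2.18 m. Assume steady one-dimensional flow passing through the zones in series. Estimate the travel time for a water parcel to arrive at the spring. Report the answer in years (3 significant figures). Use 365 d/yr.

19.2 years

Continuity: the same q passes through each zone, so ΔH = q·Σ(L_j/K_j) — the zones act as resistances in series.
Σ(L/K) = 276/1.21 + 144/23.9 = 228.1 + 6.025 = 234.1 d
q = ΔH / Σ(L/K) = 2.18 / 234.1 = 0.009311 m/d (same in every zone)
Zone A: v = q/n = 0.009311/0.07 = 0.1330 m/d → t_A = 276/0.1330 = 2075 d
Zone B: v = q/n = 0.009311/0.32 = 0.02910 m/d → t_B = 144/0.02910 = 4949 d
Total t = 2075 + 4949 = 7024 d
   = 7024 / 365 = 19.2 yr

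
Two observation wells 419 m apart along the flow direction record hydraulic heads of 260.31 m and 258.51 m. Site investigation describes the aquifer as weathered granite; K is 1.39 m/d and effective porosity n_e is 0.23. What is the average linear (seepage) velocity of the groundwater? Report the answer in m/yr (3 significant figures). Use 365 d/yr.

Hydraulic gradient i = (260.31 − 258.51) / 419 = 1.80 / 419 = 0.004296
q = Ki = 1.39 × 0.004296 = 0.005971 m/d
v_s = q/n_e = 0.005971/0.23 = 0.02596 m/d
   = 0.02596 × 365 = 9.48 m/yr

9.48 m/yr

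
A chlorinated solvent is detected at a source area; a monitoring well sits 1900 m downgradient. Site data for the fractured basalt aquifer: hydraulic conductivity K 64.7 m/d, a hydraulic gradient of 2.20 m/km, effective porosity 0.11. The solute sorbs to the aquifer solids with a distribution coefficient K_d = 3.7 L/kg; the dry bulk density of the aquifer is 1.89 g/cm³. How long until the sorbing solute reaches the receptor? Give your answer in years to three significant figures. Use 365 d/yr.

260 years

Specific discharge q = 64.7 × 0.0022 = 0.1423 m/d
v_s = q/n_e = 0.1423/0.11 = 1.294 m/d
Retardation R = 1 + ρ_b·K_d/n = 1 + 1.89×3.7/0.11 = 64.57
Contaminant velocity v_c = v/R = 1.294/64.57 = 0.02004 m/d
t = L/v_c = 1900/0.02004 = 94810 d
   = 94810/365 = 260 yr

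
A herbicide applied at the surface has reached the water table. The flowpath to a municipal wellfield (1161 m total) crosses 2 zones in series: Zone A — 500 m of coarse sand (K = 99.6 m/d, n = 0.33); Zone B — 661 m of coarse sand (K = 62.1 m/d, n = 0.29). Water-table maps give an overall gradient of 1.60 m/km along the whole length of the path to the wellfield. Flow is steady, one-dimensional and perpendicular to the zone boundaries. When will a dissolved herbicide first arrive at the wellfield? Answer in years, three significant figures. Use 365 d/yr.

For zones in series the flux q is common to all zones; the equivalent conductivity is the harmonic (thickness-weighted) mean, K_eq = L_total / Σ(L_j/K_j).
Σ(L/K) = 500/99.6 + 661/62.1 = 5.020 + 10.64 = 15.66 d
K_eq = L_total / Σ(L/K) = 1161 / 15.66 = 74.12 m/d
q = K_eq · i = 74.12 × 0.0016 = 0.1186 m/d (same in every zone)
Zone A: v = q/n = 0.1186/0.33 = 0.3594 m/d → t_A = 500/0.3594 = 1391 d
Zone B: v = q/n = 0.1186/0.29 = 0.4089 m/d → t_B = 661/0.4089 = 1616 d
Total t = 1391 + 1616 = 3008 d
   = 3008 / 365 = 8.24 yr

8.24 years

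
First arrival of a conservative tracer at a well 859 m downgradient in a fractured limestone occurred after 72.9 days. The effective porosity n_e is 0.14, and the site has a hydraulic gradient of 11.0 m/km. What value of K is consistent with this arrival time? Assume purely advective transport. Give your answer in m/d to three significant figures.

150 m/d

v = L / t = 859 / 72.9 = 11.78 m/d
K = v · n / i = 11.78 × 0.14 / 0.011 = 150 m/d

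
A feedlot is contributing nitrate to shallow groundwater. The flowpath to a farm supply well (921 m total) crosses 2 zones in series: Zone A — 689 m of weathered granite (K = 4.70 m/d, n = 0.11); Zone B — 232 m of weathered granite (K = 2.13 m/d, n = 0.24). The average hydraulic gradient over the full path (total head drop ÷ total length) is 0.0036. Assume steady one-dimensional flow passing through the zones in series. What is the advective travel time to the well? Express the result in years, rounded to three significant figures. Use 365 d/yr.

27.8 years

For zones in series the flux q is common to all zones; the equivalent conductivity is the harmonic (thickness-weighted) mean, K_eq = L_total / Σ(L_j/K_j).
Σ(L/K) = 689/4.70 + 232/2.13 = 146.6 + 108.9 = 255.5 d
K_eq = L_total / Σ(L/K) = 921 / 255.5 = 3.604 m/d
q = K_eq · i = 3.604 × 0.0036 = 0.01298 m/d (same in every zone)
Zone A: v = q/n = 0.01298/0.11 = 0.1180 m/d → t_A = 689/0.1180 = 5841 d
Zone B: v = q/n = 0.01298/0.24 = 0.05407 m/d → t_B = 232/0.05407 = 4291 d
Total t = 5841 + 4291 = 10130 d
   = 10130 / 365 = 27.8 yr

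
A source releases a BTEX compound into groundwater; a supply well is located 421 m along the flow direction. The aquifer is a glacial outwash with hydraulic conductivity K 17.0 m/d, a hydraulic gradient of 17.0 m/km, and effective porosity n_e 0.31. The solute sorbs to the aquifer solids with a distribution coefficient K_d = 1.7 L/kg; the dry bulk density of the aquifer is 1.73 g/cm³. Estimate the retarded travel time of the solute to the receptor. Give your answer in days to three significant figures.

4740 days

q = Ki = 17.0 × 0.017 = 0.2890 m/d
v_s = q/n_e = 0.2890/0.31 = 0.9323 m/d
Retardation R = 1 + ρ_b·K_d/n = 1 + 1.73×1.7/0.31 = 10.49
Contaminant velocity v_c = v/R = 0.9323/10.49 = 0.08890 m/d
t = L/v_c = 421/0.08890 = 4736 d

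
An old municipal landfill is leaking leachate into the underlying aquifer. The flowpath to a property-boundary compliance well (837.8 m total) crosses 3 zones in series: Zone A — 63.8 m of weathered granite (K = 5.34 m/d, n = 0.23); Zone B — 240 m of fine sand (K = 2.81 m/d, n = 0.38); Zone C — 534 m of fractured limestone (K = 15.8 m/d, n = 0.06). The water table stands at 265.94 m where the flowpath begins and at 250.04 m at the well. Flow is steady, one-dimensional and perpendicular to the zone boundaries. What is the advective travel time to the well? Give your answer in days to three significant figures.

Total head drop ΔH = 265.94 − 250.04 = 15.90 m
Continuity: the same q passes through each zone, so ΔH = q·Σ(L_j/K_j) — the zones act as resistances in series.
Σ(L/K) = 63.8/5.34 + 240/2.81 + 534/15.8 = 11.95 + 85.41 + 33.80 = 131.2 d
q = ΔH / Σ(L/K) = 15.90 / 131.2 = 0.1212 m/d (same in every zone)
Zone A: v = q/n = 0.1212/0.23 = 0.5271 m/d → t_A = 63.8/0.5271 = 121.0 d
Zone B: v = q/n = 0.1212/0.38 = 0.3190 m/d → t_B = 240/0.3190 = 752.3 d
Zone C: v = q/n = 0.1212/0.06 = 2.021 m/d → t_C = 534/2.021 = 264.3 d
Total t = 121.0 + 752.3 + 264.3 = 1138 d

1140 days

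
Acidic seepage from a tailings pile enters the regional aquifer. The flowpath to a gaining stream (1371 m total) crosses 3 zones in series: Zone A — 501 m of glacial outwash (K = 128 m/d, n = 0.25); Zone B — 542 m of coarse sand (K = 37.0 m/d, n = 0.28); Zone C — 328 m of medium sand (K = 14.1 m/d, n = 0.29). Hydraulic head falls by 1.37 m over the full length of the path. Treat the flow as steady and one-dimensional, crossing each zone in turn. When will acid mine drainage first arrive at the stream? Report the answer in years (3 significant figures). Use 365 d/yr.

Steady 1-D flow in series ⇒ the Darcy flux q is identical in every zone and the zone head losses add (resistances L/K in series).
Σ(L/K) = 501/128 + 542/37.0 + 328/14.1 = 3.914 + 14.65 + 23.26 = 41.83 d
q = ΔH / Σ(L/K) = 1.37 / 41.83 = 0.03276 m/d (same in every zone)
Zone A: v = q/n = 0.03276/0.25 = 0.1310 m/d → t_A = 501/0.1310 = 3824 d
Zone B: v = q/n = 0.03276/0.28 = 0.1170 m/d → t_B = 542/0.1170 = 4633 d
Zone C: v = q/n = 0.03276/0.29 = 0.1129 m/d → t_C = 328/0.1129 = 2904 d
Total t = 3824 + 4633 + 2904 = 11360 d
   = 11360 / 365 = 31.1 yr

31.1 years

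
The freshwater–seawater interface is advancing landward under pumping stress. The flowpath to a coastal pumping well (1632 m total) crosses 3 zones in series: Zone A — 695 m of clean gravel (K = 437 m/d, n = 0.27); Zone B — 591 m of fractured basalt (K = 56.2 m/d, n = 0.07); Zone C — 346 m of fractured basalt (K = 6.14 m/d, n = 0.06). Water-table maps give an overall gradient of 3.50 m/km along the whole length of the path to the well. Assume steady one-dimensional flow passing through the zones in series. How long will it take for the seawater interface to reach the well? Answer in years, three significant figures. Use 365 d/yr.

Continuity: the same q passes through each zone, so ΔH = q·Σ(L_j/K_j) — the zones act as resistances in series.
Σ(L/K) = 695/437 + 591/56.2 + 346/6.14 = 1.590 + 10.52 + 56.35 = 68.46 d
K_eq = L_total / Σ(L/K) = 1632 / 68.46 = 23.84 m/d
q = K_eq · i = 23.84 × 0.0035 = 0.08344 m/d (same in every zone)
Zone A: v = q/n = 0.08344/0.27 = 0.3090 m/d → t_A = 695/0.3090 = 2249 d
Zone B: v = q/n = 0.08344/0.07 = 1.192 m/d → t_B = 591/1.192 = 495.8 d
Zone C: v = q/n = 0.08344/0.06 = 1.391 m/d → t_C = 346/1.391 = 248.8 d
Total t = 2249 + 495.8 + 248.8 = 2994 d
   = 2994 / 365 = 8.20 yr

8.20 years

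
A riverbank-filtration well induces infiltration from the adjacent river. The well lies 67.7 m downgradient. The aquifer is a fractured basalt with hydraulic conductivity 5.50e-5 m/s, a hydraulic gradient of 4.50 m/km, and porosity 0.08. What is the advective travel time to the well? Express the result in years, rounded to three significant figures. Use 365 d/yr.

0.694 years

K = 5.50e-5 m/s × 86400 s/d = 4.752 m/d
q = Ki = 4.752 × 0.0045 = 0.02138 m/d
Seepage velocity v = q / n = 0.02138 / 0.08 = 0.2673 m/d
t = L / v = 67.7 / 0.2673 = 253.3 d
   = 253.3 / 365 = 0.694 yr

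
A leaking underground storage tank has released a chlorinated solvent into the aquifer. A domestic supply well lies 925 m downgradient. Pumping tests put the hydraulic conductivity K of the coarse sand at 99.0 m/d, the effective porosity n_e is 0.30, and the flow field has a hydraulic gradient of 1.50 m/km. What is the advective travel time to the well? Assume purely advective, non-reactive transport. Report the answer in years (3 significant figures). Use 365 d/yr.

5.12 years

Specific discharge q = 99.0 × 0.0015 = 0.1485 m/d
v_s = q/n_e = 0.1485/0.30 = 0.4950 m/d
t = L / v = 925 / 0.4950 = 1869 d
   = 1869 / 365 = 5.12 yr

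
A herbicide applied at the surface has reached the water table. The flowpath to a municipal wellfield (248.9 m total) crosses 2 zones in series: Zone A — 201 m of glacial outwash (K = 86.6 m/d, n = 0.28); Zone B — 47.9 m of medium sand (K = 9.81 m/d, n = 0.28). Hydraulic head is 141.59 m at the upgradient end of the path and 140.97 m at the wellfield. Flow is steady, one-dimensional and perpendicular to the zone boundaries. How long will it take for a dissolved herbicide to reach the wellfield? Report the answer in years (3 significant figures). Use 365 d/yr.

2.22 years

Total head drop ΔH = 141.59 − 140.97 = 0.62 m
Continuity: the same q passes through each zone, so ΔH = q·Σ(L_j/K_j) — the zones act as resistances in series.
Σ(L/K) = 201/86.6 + 47.9/9.81 = 2.321 + 4.883 = 7.204 d
q = ΔH / Σ(L/K) = 0.62 / 7.204 = 0.08607 m/d (same in every zone)
Zone A: v = q/n = 0.08607/0.28 = 0.3074 m/d → t_A = 201/0.3074 = 653.9 d
Zone B: v = q/n = 0.08607/0.28 = 0.3074 m/d → t_B = 47.9/0.3074 = 155.8 d
Total t = 653.9 + 155.8 = 809.8 d
   = 809.8 / 365 = 2.22 yr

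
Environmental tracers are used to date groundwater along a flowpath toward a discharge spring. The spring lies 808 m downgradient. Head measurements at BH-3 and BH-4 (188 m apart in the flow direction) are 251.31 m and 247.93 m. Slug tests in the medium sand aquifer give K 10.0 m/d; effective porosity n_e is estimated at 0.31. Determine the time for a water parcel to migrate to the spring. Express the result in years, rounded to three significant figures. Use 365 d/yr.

3.82 years

Hydraulic gradient i = (251.31 − 247.93) / 188 = 3.38 / 188 = 0.01798
Darcy flux q = K·i = 10.0 × 0.01798 = 0.1798 m/d
v = Ki/n = 10.0·0.01798/0.31 = 0.5800 m/d
t = L / v = 808 / 0.5800 = 1393 d
   = 1393 / 365 = 3.82 yr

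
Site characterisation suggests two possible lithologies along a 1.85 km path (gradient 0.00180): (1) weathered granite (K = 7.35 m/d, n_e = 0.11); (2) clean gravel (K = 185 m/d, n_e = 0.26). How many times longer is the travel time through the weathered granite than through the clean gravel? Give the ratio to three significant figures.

10.6

Unit 1 (weathered granite): v = 7.35×0.0018/0.11 = 0.1203 m/d, t = 1850/0.1203 = 15380 d
Unit 2 (clean gravel): v = 185×0.0018/0.26 = 1.281 m/d, t = 1850/1.281 = 1444 d
t(weathered granite) / t(clean gravel) = 15380/1444 = 10.6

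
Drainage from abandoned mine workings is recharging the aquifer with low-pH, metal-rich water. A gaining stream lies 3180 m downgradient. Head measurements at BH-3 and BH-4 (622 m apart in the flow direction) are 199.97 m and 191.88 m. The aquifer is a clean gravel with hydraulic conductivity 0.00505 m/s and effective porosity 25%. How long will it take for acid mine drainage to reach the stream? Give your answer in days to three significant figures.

140 days

Hydraulic gradient i = (199.97 − 191.88) / 622 = 8.09 / 622 = 0.01301
K = 0.00505 m/s × 86400 s/d = 436.3 m/d
Specific discharge q = 436.3 × 0.01301 = 5.675 m/d
v_s = q/n_e = 5.675/0.25 = 22.70 m/d
t = L / v = 3180 / 22.70 = 140.1 d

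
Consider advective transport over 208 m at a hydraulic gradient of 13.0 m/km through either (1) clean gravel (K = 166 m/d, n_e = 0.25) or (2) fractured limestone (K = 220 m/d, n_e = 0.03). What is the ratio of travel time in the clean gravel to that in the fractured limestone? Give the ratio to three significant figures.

Unit 1 (clean gravel): v = 166×0.013/0.25 = 8.632 m/d, t = 208/8.632 = 24.10 d
Unit 2 (fractured limestone): v = 220×0.013/0.03 = 95.33 m/d, t = 208/95.33 = 2.182 d
t(clean gravel) / t(fractured limestone) = 24.10/2.182 = 11.0

11.0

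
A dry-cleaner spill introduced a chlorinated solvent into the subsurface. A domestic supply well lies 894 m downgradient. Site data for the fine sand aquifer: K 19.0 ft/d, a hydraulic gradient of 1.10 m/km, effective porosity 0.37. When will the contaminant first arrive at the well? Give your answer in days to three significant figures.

K = 19.0 ft/d × 0.3048 = 5.791 m/d
q = Ki = 5.791 × 0.0011 = 0.006370 m/d
Average linear velocity = 0.006370 / 0.37 = 0.01722 m/d
t = L / v = 894 / 0.01722 = 51930 d

51900 days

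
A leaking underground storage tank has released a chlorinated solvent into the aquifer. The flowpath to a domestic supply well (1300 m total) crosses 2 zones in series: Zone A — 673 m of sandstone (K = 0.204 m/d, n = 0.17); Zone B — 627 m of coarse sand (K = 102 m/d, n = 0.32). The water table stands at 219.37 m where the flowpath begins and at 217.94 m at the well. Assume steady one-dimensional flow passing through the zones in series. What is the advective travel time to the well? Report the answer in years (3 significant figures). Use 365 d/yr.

2000 years

Total head drop ΔH = 219.37 − 217.94 = 1.43 m
Steady 1-D flow in series ⇒ the Darcy flux q is identical in every zone and the zone head losses add (resistances L/K in series).
Σ(L/K) = 673/0.204 + 627/102 = 3299 + 6.147 = 3305 d
q = ΔH / Σ(L/K) = 1.43 / 3305 = 4.327e-4 m/d (same in every zone)
Zone A: v = q/n = 4.327e-4/0.17 = 0.002545 m/d → t_A = 673/0.002545 = 264400 d
Zone B: v = q/n = 4.327e-4/0.32 = 0.001352 m/d → t_B = 627/0.001352 = 463700 d
Total t = 264400 + 463700 = 728200 d
   = 728200 / 365 = 2000 yr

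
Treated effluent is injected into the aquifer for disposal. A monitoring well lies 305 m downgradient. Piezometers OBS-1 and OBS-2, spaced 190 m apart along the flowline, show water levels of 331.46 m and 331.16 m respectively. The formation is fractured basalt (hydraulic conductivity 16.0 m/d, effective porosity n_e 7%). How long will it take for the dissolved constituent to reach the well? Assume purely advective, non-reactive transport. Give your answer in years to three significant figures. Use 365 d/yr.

Hydraulic gradient i = (331.46 − 331.16) / 190 = 0.30 / 190 = 0.001579
Darcy flux q = K·i = 16.0 × 0.001579 = 0.02526 m/d
Average linear velocity = 0.02526 / 0.07 = 0.3609 m/d
t = L / v = 305 / 0.3609 = 845.1 d
   = 845.1 / 365 = 2.32 yr

2.32 years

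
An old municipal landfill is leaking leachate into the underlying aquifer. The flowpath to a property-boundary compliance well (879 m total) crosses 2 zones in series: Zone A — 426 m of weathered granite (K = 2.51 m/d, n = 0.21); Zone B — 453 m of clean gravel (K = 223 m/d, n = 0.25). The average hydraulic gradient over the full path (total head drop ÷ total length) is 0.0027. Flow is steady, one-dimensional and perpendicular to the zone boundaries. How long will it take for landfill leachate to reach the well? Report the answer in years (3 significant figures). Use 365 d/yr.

40.2 years

For zones in series the flux q is common to all zones; the equivalent conductivity is the harmonic (thickness-weighted) mean, K_eq = L_total / Σ(L_j/K_j).
Σ(L/K) = 426/2.51 + 453/223 = 169.7 + 2.031 = 171.8 d
K_eq = L_total / Σ(L/K) = 879 / 171.8 = 5.118 m/d
q = K_eq · i = 5.118 × 0.0027 = 0.01382 m/d (same in every zone)
Zone A: v = q/n = 0.01382/0.21 = 0.06580 m/d → t_A = 426/0.06580 = 6474 d
Zone B: v = q/n = 0.01382/0.25 = 0.05527 m/d → t_B = 453/0.05527 = 8196 d
Total t = 6474 + 8196 = 14670 d
   = 14670 / 365 = 40.2 yr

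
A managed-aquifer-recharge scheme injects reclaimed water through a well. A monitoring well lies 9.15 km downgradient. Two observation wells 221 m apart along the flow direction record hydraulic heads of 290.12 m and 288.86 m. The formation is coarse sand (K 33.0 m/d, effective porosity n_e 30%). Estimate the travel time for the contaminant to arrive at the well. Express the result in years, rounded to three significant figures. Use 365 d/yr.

40.0 years

Hydraulic gradient i = (290.12 − 288.86) / 221 = 1.26 / 221 = 0.005701
Specific discharge q = 33.0 × 0.005701 = 0.1881 m/d
v = Ki/n = 33.0·0.005701/0.30 = 0.6271 m/d
L = 9.15 km = 9150 m
t = L / v = 9150 / 0.6271 = 14590 d
   = 14590 / 365 = 40.0 yr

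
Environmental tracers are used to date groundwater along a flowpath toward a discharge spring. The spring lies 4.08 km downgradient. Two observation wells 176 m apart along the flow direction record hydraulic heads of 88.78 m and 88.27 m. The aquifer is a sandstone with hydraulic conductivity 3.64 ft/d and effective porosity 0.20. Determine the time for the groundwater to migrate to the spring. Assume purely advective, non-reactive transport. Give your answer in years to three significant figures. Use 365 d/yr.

Hydraulic gradient i = (88.78 − 88.27) / 176 = 0.51 / 176 = 0.002898
K = 3.64 ft/d × 0.3048 = 1.109 m/d
q = Ki = 1.109 × 0.002898 = 0.003215 m/d
Seepage velocity v = q / n = 0.003215 / 0.20 = 0.01607 m/d
L = 4.08 km = 4080 m
t = L / v = 4080 / 0.01607 = 253800 d
   = 253800 / 365 = 695 yr

695 years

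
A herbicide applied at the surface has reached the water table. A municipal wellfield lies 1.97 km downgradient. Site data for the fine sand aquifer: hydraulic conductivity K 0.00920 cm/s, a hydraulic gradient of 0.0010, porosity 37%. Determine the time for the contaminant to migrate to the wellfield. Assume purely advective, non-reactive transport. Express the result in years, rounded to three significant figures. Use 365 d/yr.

K = 0.00920 cm/s × 864 = 7.949 m/d
q = Ki = 7.949 × 0.0010 = 0.007949 m/d
Seepage velocity v = q / n = 0.007949 / 0.37 = 0.02148 m/d
L = 1.97 km = 1970 m
t = L / v = 1970 / 0.02148 = 91700 d
   = 91700 / 365 = 251 yr

251 years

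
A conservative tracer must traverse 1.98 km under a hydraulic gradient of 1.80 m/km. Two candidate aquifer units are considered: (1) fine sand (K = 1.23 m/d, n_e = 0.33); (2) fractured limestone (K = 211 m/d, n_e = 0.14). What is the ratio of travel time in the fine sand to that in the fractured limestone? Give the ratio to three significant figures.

404

Unit 1 (fine sand): v = 1.23×0.0018/0.33 = 0.006709 m/d, t = 1980/0.006709 = 295100 d
Unit 2 (fractured limestone): v = 211×0.0018/0.14 = 2.713 m/d, t = 1980/2.713 = 729.9 d
t(fine sand) / t(fractured limestone) = 295100/729.9 = 404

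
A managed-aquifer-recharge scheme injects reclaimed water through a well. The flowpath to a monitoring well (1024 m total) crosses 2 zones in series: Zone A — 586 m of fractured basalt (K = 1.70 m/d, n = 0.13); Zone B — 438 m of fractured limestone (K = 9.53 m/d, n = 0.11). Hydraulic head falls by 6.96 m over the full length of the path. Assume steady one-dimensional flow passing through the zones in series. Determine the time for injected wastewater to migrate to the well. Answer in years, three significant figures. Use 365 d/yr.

19.1 years

Steady 1-D flow in series ⇒ the Darcy flux q is identical in every zone and the zone head losses add (resistances L/K in series).
Σ(L/K) = 586/1.70 + 438/9.53 = 344.7 + 45.96 = 390.7 d
q = ΔH / Σ(L/K) = 6.96 / 390.7 = 0.01782 m/d (same in every zone)
Zone A: v = q/n = 0.01782/0.13 = 0.1370 m/d → t_A = 586/0.1370 = 4276 d
Zone B: v = q/n = 0.01782/0.11 = 0.1620 m/d → t_B = 438/0.1620 = 2704 d
Total t = 4276 + 2704 = 6980 d
   = 6980 / 365 = 19.1 yr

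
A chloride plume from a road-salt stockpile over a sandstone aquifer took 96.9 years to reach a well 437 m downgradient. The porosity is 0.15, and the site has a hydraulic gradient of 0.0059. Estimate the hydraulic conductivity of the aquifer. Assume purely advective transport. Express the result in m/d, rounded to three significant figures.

t = 96.9 years = 35370 d
v = L / t = 437 / 35370 = 0.01236 m/d
K = v · n / i = 0.01236 × 0.15 / 0.0059 = 0.314 m/d

0.314 m/d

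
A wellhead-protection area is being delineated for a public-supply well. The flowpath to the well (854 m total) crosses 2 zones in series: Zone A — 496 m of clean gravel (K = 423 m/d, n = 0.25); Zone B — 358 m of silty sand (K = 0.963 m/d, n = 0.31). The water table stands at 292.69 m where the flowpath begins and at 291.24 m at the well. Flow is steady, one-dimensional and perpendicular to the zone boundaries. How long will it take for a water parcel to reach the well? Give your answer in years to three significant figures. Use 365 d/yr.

Total head drop ΔH = 292.69 − 291.24 = 1.45 m
Steady 1-D flow in series ⇒ the Darcy flux q is identical in every zone and the zone head losses add (resistances L/K in series).
Σ(L/K) = 496/423 + 358/0.963 = 1.173 + 371.8 = 372.9 d
q = ΔH / Σ(L/K) = 1.45 / 372.9 = 0.003888 m/d (same in every zone)
Zone A: v = q/n = 0.003888/0.25 = 0.01555 m/d → t_A = 496/0.01555 = 31890 d
Zone B: v = q/n = 0.003888/0.31 = 0.01254 m/d → t_B = 358/0.01254 = 28540 d
Total t = 31890 + 28540 = 60430 d
   = 60430 / 365 = 166 yr

166 years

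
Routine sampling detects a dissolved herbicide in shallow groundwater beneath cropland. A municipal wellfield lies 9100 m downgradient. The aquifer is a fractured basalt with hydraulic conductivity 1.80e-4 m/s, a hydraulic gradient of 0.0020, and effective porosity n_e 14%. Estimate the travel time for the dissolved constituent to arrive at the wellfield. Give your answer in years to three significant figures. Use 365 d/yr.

112 years

K = 1.80e-4 m/s × 86400 s/d = 15.55 m/d
q = Ki = 15.55 × 0.0020 = 0.03110 m/d
Seepage velocity v = q / n = 0.03110 / 0.14 = 0.2222 m/d
t = L / v = 9100 / 0.2222 = 40960 d
   = 40960 / 365 = 112 yr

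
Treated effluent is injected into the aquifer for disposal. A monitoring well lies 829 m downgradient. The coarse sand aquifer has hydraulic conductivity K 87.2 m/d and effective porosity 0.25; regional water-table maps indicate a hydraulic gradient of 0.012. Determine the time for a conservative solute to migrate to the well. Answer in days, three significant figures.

198 days

q = Ki = 87.2 × 0.012 = 1.046 m/d
Seepage velocity v = q / n = 1.046 / 0.25 = 4.186 m/d
t = L / v = 829 / 4.186 = 198.1 d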